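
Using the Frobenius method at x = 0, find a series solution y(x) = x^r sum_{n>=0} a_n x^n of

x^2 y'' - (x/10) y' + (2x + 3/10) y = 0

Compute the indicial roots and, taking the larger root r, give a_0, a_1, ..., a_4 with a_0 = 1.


Write in Frobenius form y'' + (p(x)/x) y' + (q(x)/x^2) y = 0:
  p(x) = -1/10,  q(x) = 2x + 3/10.
Indicial equation: r(r-1) + (-1/10) r + (3/10) = 0 -> roots r_1 = 3/5, r_2 = 1/2.
Take r = r_1 = 3/5. Let y(x) = x^r sum_{n>=0} a_n x^n with a_0 = 1.
Substitute y = x^r sum a_n x^n and match x^{r+n}. The recurrence is
  D(n) a_n + 2 a_{n-1} = 0,  where D(n) = (r+n)(r+n-1) + (-1/10)(r+n) + (3/10).
  a_n = -2 / D(n) * a_{n-1}.
Since the indicial polynomial factors as (r - r_1)(r - r_2), D(n) = (r_1 + n - r_1)(r_1 + n - r_2) = n(n + 1/10).
Evaluating step by step (a_0 = 1):
  n = 1: D(1) = 1(1 + 1/10) = 11/10; numerator = -2(1) = -2; a_1 = (-2)/(11/10) = -20/11
  n = 2: D(2) = 2(2 + 1/10) = 21/5; numerator = -2(-20/11) = 40/11; a_2 = (40/11)/(21/5) = 200/231
  n = 3: D(3) = 3(3 + 1/10) = 93/10; numerator = -2(200/231) = -400/231; a_3 = (-400/231)/(93/10) = -4000/21483
  n = 4: D(4) = 4(4 + 1/10) = 82/5; numerator = -2(-4000/21483) = 8000/21483; a_4 = (8000/21483)/(82/5) = 20000/880803

r = 3/5; a_0 = 1; a_1 = -20/11; a_2 = 200/231; a_3 = -4000/21483; a_4 = 20000/880803


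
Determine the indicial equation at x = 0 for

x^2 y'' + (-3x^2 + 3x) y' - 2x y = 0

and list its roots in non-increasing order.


Divide by x^2 to reach normal form y'' + P_1(x) y' + P_2(x) y = 0 with P_1(x) = -3 + 3/x and P_2(x) = -2/x.
x = 0 is a singular point because the y'-coefficient -3 + 3/x has a pole at x = 0 and the y-coefficient -2/x has a pole at x = 0.
It is a regular singular point because x P_1(x) = p(x) = 3 - 3x and x^2 P_2(x) = q(x) = -2x are polynomials, hence analytic at x = 0.
p(0) = 3,  q(0) = 0.
Indicial equation: r(r-1) + p(0) r + q(0) = 0, i.e. r^2 + (p(0) - 1) r + q(0) = 0, i.e. r^2 + 2 r = 0.
Discriminant: (2)^2 - 4(0) = 4, so r = (-2 ± 2)/2.
Solving: r_1 = 0, r_2 = -2.

indicial: r^2 + 2 r = 0; roots r_1 = 0, r_2 = -2


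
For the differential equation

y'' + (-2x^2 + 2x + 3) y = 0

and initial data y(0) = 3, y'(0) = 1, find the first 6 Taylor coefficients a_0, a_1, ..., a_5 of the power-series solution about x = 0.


Ansatz: y(x) = sum_{n>=0} a_n x^n, so y'(x) = sum_{n>=1} n a_n x^(n-1) and y''(x) = sum_{n>=2} n(n-1) a_n x^(n-2).
Substitute into P(x) y'' + Q(x) y' + R(x) y = 0 with P(x) = 1, Q(x) = 0, R(x) = -2x^2 + 2x + 3, and match powers of x.
Initial conditions: a_0 = 3, a_1 = 1.
Setting the coefficient of each power of x to zero and solving order by order (substituting the coefficients already found):
  x^0: 2 a_2 + 3 a_0 = 0  ->  2 a_2 = -3 a_0 = -9  ->  a_2 = -9/2
  x^1: 6 a_3 + 3 a_1 + 2 a_0 = 0  ->  6 a_3 = -3 a_1 - 2 a_0 = -9  ->  a_3 = -3/2
  x^2: 12 a_4 + 3 a_2 + 2 a_1 - 2 a_0 = 0  ->  12 a_4 = -3 a_2 - 2 a_1 + 2 a_0 = 35/2  ->  a_4 = 35/24
  x^3: 20 a_5 + 3 a_3 + 2 a_2 - 2 a_1 = 0  ->  20 a_5 = -3 a_3 - 2 a_2 + 2 a_1 = 31/2  ->  a_5 = 31/40
Truncated series: y(x) = 3 + x - (9/2) x^2 - (3/2) x^3 + (35/24) x^4 + (31/40) x^5 + O(x^6).

a_0 = 3; a_1 = 1; a_2 = -9/2; a_3 = -3/2; a_4 = 35/24; a_5 = 31/40


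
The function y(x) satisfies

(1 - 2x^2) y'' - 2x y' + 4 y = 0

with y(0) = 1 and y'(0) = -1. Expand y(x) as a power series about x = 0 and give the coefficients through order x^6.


Ansatz: y(x) = sum_{n>=0} a_n x^n, so y'(x) = sum_{n>=1} n a_n x^(n-1) and y''(x) = sum_{n>=2} n(n-1) a_n x^(n-2).
Substitute into P(x) y'' + Q(x) y' + R(x) y = 0 with P(x) = 1 - 2x^2, Q(x) = -2x, R(x) = 4, and match powers of x.
Initial conditions: a_0 = 1, a_1 = -1.
Setting the coefficient of each power of x to zero and solving order by order (substituting the coefficients already found):
  x^0: 2 a_2 + 4 a_0 = 0  ->  2 a_2 = -4 a_0 = -4  ->  a_2 = -2
  x^1: 6 a_3 + 2 a_1 = 0  ->  6 a_3 = -2 a_1 = 2  ->  a_3 = 1/3
  x^2: 12 a_4 - 4 a_2 = 0  ->  12 a_4 = 4 a_2 = -8  ->  a_4 = -2/3
  x^3: 20 a_5 - 14 a_3 = 0  ->  20 a_5 = 14 a_3 = 14/3  ->  a_5 = 7/30
  x^4: 30 a_6 - 28 a_4 = 0  ->  30 a_6 = 28 a_4 = -56/3  ->  a_6 = -28/45
Truncated series: y(x) = 1 - x - 2 x^2 + (1/3) x^3 - (2/3) x^4 + (7/30) x^5 - (28/45) x^6 + O(x^7).

a_0 = 1; a_1 = -1; a_2 = -2; a_3 = 1/3; a_4 = -2/3; a_5 = 7/30; a_6 = -28/45


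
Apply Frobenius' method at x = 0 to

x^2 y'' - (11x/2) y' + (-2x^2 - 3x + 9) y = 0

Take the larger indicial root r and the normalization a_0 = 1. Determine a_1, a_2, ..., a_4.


Write in Frobenius form y'' + (p(x)/x) y' + (q(x)/x^2) y = 0:
  p(x) = -11/2,  q(x) = -2x^2 - 3x + 9.
Indicial equation: r(r-1) + (-11/2) r + (9) = 0 -> roots r_1 = 9/2, r_2 = 2.
Take r = r_1 = 9/2. Let y(x) = x^r sum_{n>=0} a_n x^n with a_0 = 1.
Substitute y = x^r sum a_n x^n and match x^{r+n}. The recurrence is
  D(n) a_n - 3 a_{n-1} - 2 a_{n-2} = 0,  where D(n) = (r+n)(r+n-1) + (-11/2)(r+n) + (9).
  a_n = [3 a_{n-1} + 2 a_{n-2}] / D(n).
Since the indicial polynomial factors as (r - r_1)(r - r_2), D(n) = (r_1 + n - r_1)(r_1 + n - r_2) = n(n + 5/2).
Evaluating step by step (a_0 = 1):
  n = 1: D(1) = 1(1 + 5/2) = 7/2; numerator = 3(1) = 3; a_1 = (3)/(7/2) = 6/7
  n = 2: D(2) = 2(2 + 5/2) = 9; numerator = 3(6/7) + 2(1) = 32/7; a_2 = (32/7)/(9) = 32/63
  n = 3: D(3) = 3(3 + 5/2) = 33/2; numerator = 3(32/63) + 2(6/7) = 68/21; a_3 = (68/21)/(33/2) = 136/693
  n = 4: D(4) = 4(4 + 5/2) = 26; numerator = 3(136/693) + 2(32/63) = 1112/693; a_4 = (1112/693)/(26) = 556/9009

r = 9/2; a_0 = 1; a_1 = 6/7; a_2 = 32/63; a_3 = 136/693; a_4 = 556/9009


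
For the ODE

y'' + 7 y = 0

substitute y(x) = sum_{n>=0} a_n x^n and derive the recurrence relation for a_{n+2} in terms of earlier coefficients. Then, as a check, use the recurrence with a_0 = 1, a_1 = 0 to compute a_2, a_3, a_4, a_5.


Substitute y = sum_n a_n x^n into y'' + (const) y = 0.
y''(x) = sum_{n>=0} (n+2)(n+1) a_{n+2} x^n.
The ODE becomes sum_n [(n+2)(n+1) a_{n+2} + 7 a_n] x^n = 0.
Setting each coefficient to zero gives the recurrence:
  (n+2)(n+1) a_{n+2} + 7 a_n = 0,
  a_{n+2} = -7 / ((n+1)(n+2)) a_n.

Check with a_0 = 1, a_1 = 0 (apply the recurrence for n = 0, 1, 2, 3): a_0 = 1, a_1 = 0, a_2 = -7/2, a_3 = 0, a_4 = 49/24, a_5 = 0.

a_{n+2} = -7/((n+1)(n+2)) * a_n; check: a_0 = 1, a_1 = 0, a_2 = -7/2, a_3 = 0, a_4 = 49/24, a_5 = 0


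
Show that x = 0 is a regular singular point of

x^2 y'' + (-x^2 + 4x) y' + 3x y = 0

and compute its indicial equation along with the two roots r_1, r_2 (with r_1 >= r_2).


Divide by x^2 to reach normal form y'' + P_1(x) y' + P_2(x) y = 0 with P_1(x) = -1 + 4/x and P_2(x) = 3/x.
x = 0 is a singular point because the y'-coefficient -1 + 4/x has a pole at x = 0 and the y-coefficient 3/x has a pole at x = 0.
It is a regular singular point because x P_1(x) = p(x) = 4 - x and x^2 P_2(x) = q(x) = 3x are polynomials, hence analytic at x = 0.
p(0) = 4,  q(0) = 0.
Indicial equation: r(r-1) + p(0) r + q(0) = 0, i.e. r^2 + (p(0) - 1) r + q(0) = 0, i.e. r^2 + 3 r = 0.
Discriminant: (3)^2 - 4(0) = 9, so r = (-3 ± 3)/2.
Solving: r_1 = 0, r_2 = -3.

indicial: r^2 + 3 r = 0; roots r_1 = 0, r_2 = -3


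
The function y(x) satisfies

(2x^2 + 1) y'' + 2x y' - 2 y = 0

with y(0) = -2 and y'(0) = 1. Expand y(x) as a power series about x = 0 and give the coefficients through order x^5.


Ansatz: y(x) = sum_{n>=0} a_n x^n, so y'(x) = sum_{n>=1} n a_n x^(n-1) and y''(x) = sum_{n>=2} n(n-1) a_n x^(n-2).
Substitute into P(x) y'' + Q(x) y' + R(x) y = 0 with P(x) = 2x^2 + 1, Q(x) = 2x, R(x) = -2, and match powers of x.
Initial conditions: a_0 = -2, a_1 = 1.
Setting the coefficient of each power of x to zero and solving order by order (substituting the coefficients already found):
  x^0: 2 a_2 - 2 a_0 = 0  ->  2 a_2 = 2 a_0 = -4  ->  a_2 = -2
  x^1: 6 a_3 = 0  ->  a_3 = 0
  x^2: 12 a_4 + 6 a_2 = 0  ->  12 a_4 = -6 a_2 = 12  ->  a_4 = 1
  x^3: 20 a_5 + 16 a_3 = 0  ->  20 a_5 = -16 a_3 = 0  ->  a_5 = 0
Truncated series: y(x) = -2 + x - 2 x^2 + x^4 + O(x^6).

a_0 = -2; a_1 = 1; a_2 = -2; a_3 = 0; a_4 = 1; a_5 = 0


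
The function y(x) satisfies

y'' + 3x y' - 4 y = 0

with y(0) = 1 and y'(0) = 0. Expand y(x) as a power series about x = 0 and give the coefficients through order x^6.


Ansatz: y(x) = sum_{n>=0} a_n x^n, so y'(x) = sum_{n>=1} n a_n x^(n-1) and y''(x) = sum_{n>=2} n(n-1) a_n x^(n-2).
Substitute into P(x) y'' + Q(x) y' + R(x) y = 0 with P(x) = 1, Q(x) = 3x, R(x) = -4, and match powers of x.
Initial conditions: a_0 = 1, a_1 = 0.
Setting the coefficient of each power of x to zero and solving order by order (substituting the coefficients already found):
  x^0: 2 a_2 - 4 a_0 = 0  ->  2 a_2 = 4 a_0 = 4  ->  a_2 = 2
  x^1: 6 a_3 - a_1 = 0  ->  6 a_3 = a_1 = 0  ->  a_3 = 0
  x^2: 12 a_4 + 2 a_2 = 0  ->  12 a_4 = -2 a_2 = -4  ->  a_4 = -1/3
  x^3: 20 a_5 + 5 a_3 = 0  ->  20 a_5 = -5 a_3 = 0  ->  a_5 = 0
  x^4: 30 a_6 + 8 a_4 = 0  ->  30 a_6 = -8 a_4 = 8/3  ->  a_6 = 4/45
Truncated series: y(x) = 1 + 2 x^2 - (1/3) x^4 + (4/45) x^6 + O(x^7).

a_0 = 1; a_1 = 0; a_2 = 2; a_3 = 0; a_4 = -1/3; a_5 = 0; a_6 = 4/45


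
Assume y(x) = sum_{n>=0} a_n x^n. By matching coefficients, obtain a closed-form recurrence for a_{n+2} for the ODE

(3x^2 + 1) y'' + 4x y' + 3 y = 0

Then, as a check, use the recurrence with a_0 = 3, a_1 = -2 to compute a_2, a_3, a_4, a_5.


Substitute y = sum_n a_n x^n.
(1 + 3 x^2) y'' contributes (n+2)(n+1) a_{n+2} + 3 n(n-1) a_n at x^n.
4 x y'(x) contributes 4 n a_n at x^n.
3 y(x) contributes 3 a_n at x^n.
Matching x^n: (n+2)(n+1) a_{n+2} + (3 n(n-1) + 4 n + 3) a_n = 0.
Thus a_{n+2} = (-3 n(n-1) - 4 n - 3) / ((n+1)(n+2)) * a_n.

Check with a_0 = 3, a_1 = -2 (apply the recurrence for n = 0, 1, 2, 3): a_0 = 3, a_1 = -2, a_2 = -9/2, a_3 = 7/3, a_4 = 51/8, a_5 = -77/20.

a_(n+2) = (-3 n(n-1) - 4 n - 3) / ((n+1)(n+2)) * a_n; check: a_0 = 3, a_1 = -2, a_2 = -9/2, a_3 = 7/3, a_4 = 51/8, a_5 = -77/20


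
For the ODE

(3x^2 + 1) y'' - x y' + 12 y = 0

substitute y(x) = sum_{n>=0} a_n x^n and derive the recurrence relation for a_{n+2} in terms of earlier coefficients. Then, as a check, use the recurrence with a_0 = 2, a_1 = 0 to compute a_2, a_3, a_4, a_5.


Substitute y = sum_n a_n x^n.
(1 + 3 x^2) y'' contributes (n+2)(n+1) a_{n+2} + 3 n(n-1) a_n at x^n.
-x y'(x) contributes -n a_n at x^n.
12 y(x) contributes 12 a_n at x^n.
Matching x^n: (n+2)(n+1) a_{n+2} + (3 n(n-1) - n + 12) a_n = 0.
Thus a_{n+2} = (-3 n(n-1) + n - 12) / ((n+1)(n+2)) * a_n.

Check with a_0 = 2, a_1 = 0 (apply the recurrence for n = 0, 1, 2, 3): a_0 = 2, a_1 = 0, a_2 = -12, a_3 = 0, a_4 = 16, a_5 = 0.

a_(n+2) = (-3 n(n-1) + n - 12) / ((n+1)(n+2)) * a_n; check: a_0 = 2, a_1 = 0, a_2 = -12, a_3 = 0, a_4 = 16, a_5 = 0


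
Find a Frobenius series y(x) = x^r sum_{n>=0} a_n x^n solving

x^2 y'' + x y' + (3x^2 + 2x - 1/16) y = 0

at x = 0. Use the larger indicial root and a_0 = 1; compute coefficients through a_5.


Write in Frobenius form y'' + (p(x)/x) y' + (q(x)/x^2) y = 0:
  p(x) = 1,  q(x) = 3x^2 + 2x - 1/16.
Indicial equation: r(r-1) + (1) r + (-1/16) = 0 -> roots r_1 = 1/4, r_2 = -1/4.
Take r = r_1 = 1/4. Let y(x) = x^r sum_{n>=0} a_n x^n with a_0 = 1.
Substitute y = x^r sum a_n x^n and match x^{r+n}. The recurrence is
  D(n) a_n + 2 a_{n-1} + 3 a_{n-2} = 0,  where D(n) = (r+n)(r+n-1) + (1)(r+n) + (-1/16).
  a_n = [-2 a_{n-1} - 3 a_{n-2}] / D(n).
Since the indicial polynomial factors as (r - r_1)(r - r_2), D(n) = (r_1 + n - r_1)(r_1 + n - r_2) = n(n + 1/2).
Evaluating step by step (a_0 = 1):
  n = 1: D(1) = 1(1 + 1/2) = 3/2; numerator = -2(1) = -2; a_1 = (-2)/(3/2) = -4/3
  n = 2: D(2) = 2(2 + 1/2) = 5; numerator = -2(-4/3) - 3(1) = -1/3; a_2 = (-1/3)/(5) = -1/15
  n = 3: D(3) = 3(3 + 1/2) = 21/2; numerator = -2(-1/15) - 3(-4/3) = 62/15; a_3 = (62/15)/(21/2) = 124/315
  n = 4: D(4) = 4(4 + 1/2) = 18; numerator = -2(124/315) - 3(-1/15) = -37/63; a_4 = (-37/63)/(18) = -37/1134
  n = 5: D(5) = 5(5 + 1/2) = 55/2; numerator = -2(-37/1134) - 3(124/315) = -3163/2835; a_5 = (-3163/2835)/(55/2) = -6326/155925

r = 1/4; a_0 = 1; a_1 = -4/3; a_2 = -1/15; a_3 = 124/315; a_4 = -37/1134; a_5 = -6326/155925


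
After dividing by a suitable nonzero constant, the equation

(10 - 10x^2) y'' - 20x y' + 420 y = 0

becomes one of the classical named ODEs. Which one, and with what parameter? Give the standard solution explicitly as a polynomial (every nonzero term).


All three coefficients share the factor 10; dividing through by 10 gives  (1 - x^2) y'' - 2x y' + 42 y = 0.
This matches the Legendre equation (1 - x^2) y'' - 2x y' + n(n+1) y = 0 (note the -2x y' term) with n(n+1) = 42, so n = 6; the polynomial solution is P_6(x).
With y = sum_k a_k x^k, matching x^k gives (k+2)(k+1) a_{k+2} = [k(k+1) - n(n+1)] a_k = (k - 6)(k + 7) a_k. The right side vanishes at k = 6, so the series with the parity of 6 terminates at degree 6.
Standard normalization (P_n(1) = 1): leading coefficient (2n)!/(2^n (n!)^2) = 479001600/(64*518400) = 231/16, so a_6 = 231/16. Work downward with a_k = (k+1)(k+2) a_{k+2} / ((k - 6)(k + 7)):
  a_4 = (5)(6)(231/16) / ((4 - 6)(4 + 7)) = (3465/8)/(-22) = -315/16
  a_2 = (3)(4)(-315/16) / ((2 - 6)(2 + 7)) = (-945/4)/(-36) = 105/16
  a_0 = (1)(2)(105/16) / ((0 - 6)(0 + 7)) = (105/8)/(-42) = -5/16
Hence P_6(x) = 231 x^6/16 - 315 x^4/16 + 105 x^2/16 - 5/16.

P_6(x); series = 231 x^6/16 - 315 x^4/16 + 105 x^2/16 - 5/16


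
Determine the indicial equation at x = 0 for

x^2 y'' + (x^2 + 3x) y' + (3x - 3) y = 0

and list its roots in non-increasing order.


Divide by x^2 to reach normal form y'' + P_1(x) y' + P_2(x) y = 0 with P_1(x) = 1 + 3/x and P_2(x) = 3/x - 3/x^2.
x = 0 is a singular point because the y'-coefficient 1 + 3/x has a pole at x = 0 and the y-coefficient 3/x - 3/x^2 has a pole at x = 0.
It is a regular singular point because x P_1(x) = p(x) = x + 3 and x^2 P_2(x) = q(x) = 3x - 3 are polynomials, hence analytic at x = 0.
p(0) = 3,  q(0) = -3.
Indicial equation: r(r-1) + p(0) r + q(0) = 0, i.e. r^2 + (p(0) - 1) r + q(0) = 0, i.e. r^2 + 2 r - 3 = 0.
Discriminant: (2)^2 - 4(-3) = 16, so r = (-2 ± 4)/2.
Solving: r_1 = 1, r_2 = -3.

indicial: r^2 + 2 r - 3 = 0; roots r_1 = 1, r_2 = -3


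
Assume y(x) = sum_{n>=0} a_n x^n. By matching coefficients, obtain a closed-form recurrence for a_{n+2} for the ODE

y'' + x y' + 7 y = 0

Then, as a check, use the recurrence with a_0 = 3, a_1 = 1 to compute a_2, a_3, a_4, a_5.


Substitute y = sum_n a_n x^n.
y''(x) has coefficient (n+2)(n+1) a_{n+2} at x^n;
x y'(x) has coefficient n a_n at x^n (shift);
7 y(x) has coefficient 7 a_n at x^n.
Matching x^n: (n+2)(n+1) a_{n+2} + (n + 7) a_n = 0.
Thus a_{n+2} = (-n - 7) / ((n+1)(n+2)) * a_n.

Check with a_0 = 3, a_1 = 1 (apply the recurrence for n = 0, 1, 2, 3): a_0 = 3, a_1 = 1, a_2 = -21/2, a_3 = -4/3, a_4 = 63/8, a_5 = 2/3.

a_(n+2) = (-n - 7) / ((n+1)(n+2)) * a_n; check: a_0 = 3, a_1 = 1, a_2 = -21/2, a_3 = -4/3, a_4 = 63/8, a_5 = 2/3


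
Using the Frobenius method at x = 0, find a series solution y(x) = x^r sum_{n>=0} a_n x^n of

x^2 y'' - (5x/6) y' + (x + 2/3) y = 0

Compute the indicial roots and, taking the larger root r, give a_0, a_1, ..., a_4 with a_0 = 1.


Write in Frobenius form y'' + (p(x)/x) y' + (q(x)/x^2) y = 0:
  p(x) = -5/6,  q(x) = x + 2/3.
Indicial equation: r(r-1) + (-5/6) r + (2/3) = 0 -> roots r_1 = 4/3, r_2 = 1/2.
Take r = r_1 = 4/3. Let y(x) = x^r sum_{n>=0} a_n x^n with a_0 = 1.
Substitute y = x^r sum a_n x^n and match x^{r+n}. The recurrence is
  D(n) a_n + 1 a_{n-1} = 0,  where D(n) = (r+n)(r+n-1) + (-5/6)(r+n) + (2/3).
  a_n = -1 / D(n) * a_{n-1}.
Since the indicial polynomial factors as (r - r_1)(r - r_2), D(n) = (r_1 + n - r_1)(r_1 + n - r_2) = n(n + 5/6).
Evaluating step by step (a_0 = 1):
  n = 1: D(1) = 1(1 + 5/6) = 11/6; numerator = -1(1) = -1; a_1 = (-1)/(11/6) = -6/11
  n = 2: D(2) = 2(2 + 5/6) = 17/3; numerator = -1(-6/11) = 6/11; a_2 = (6/11)/(17/3) = 18/187
  n = 3: D(3) = 3(3 + 5/6) = 23/2; numerator = -1(18/187) = -18/187; a_3 = (-18/187)/(23/2) = -36/4301
  n = 4: D(4) = 4(4 + 5/6) = 58/3; numerator = -1(-36/4301) = 36/4301; a_4 = (36/4301)/(58/3) = 54/124729

r = 4/3; a_0 = 1; a_1 = -6/11; a_2 = 18/187; a_3 = -36/4301; a_4 = 54/124729


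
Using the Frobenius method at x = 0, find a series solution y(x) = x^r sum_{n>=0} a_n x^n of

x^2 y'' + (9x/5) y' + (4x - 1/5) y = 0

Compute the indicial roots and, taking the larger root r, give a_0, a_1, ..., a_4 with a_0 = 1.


Write in Frobenius form y'' + (p(x)/x) y' + (q(x)/x^2) y = 0:
  p(x) = 9/5,  q(x) = 4x - 1/5.
Indicial equation: r(r-1) + (9/5) r + (-1/5) = 0 -> roots r_1 = 1/5, r_2 = -1.
Take r = r_1 = 1/5. Let y(x) = x^r sum_{n>=0} a_n x^n with a_0 = 1.
Substitute y = x^r sum a_n x^n and match x^{r+n}. The recurrence is
  D(n) a_n + 4 a_{n-1} = 0,  where D(n) = (r+n)(r+n-1) + (9/5)(r+n) + (-1/5).
  a_n = -4 / D(n) * a_{n-1}.
Since the indicial polynomial factors as (r - r_1)(r - r_2), D(n) = (r_1 + n - r_1)(r_1 + n - r_2) = n(n + 6/5).
Evaluating step by step (a_0 = 1):
  n = 1: D(1) = 1(1 + 6/5) = 11/5; numerator = -4(1) = -4; a_1 = (-4)/(11/5) = -20/11
  n = 2: D(2) = 2(2 + 6/5) = 32/5; numerator = -4(-20/11) = 80/11; a_2 = (80/11)/(32/5) = 25/22
  n = 3: D(3) = 3(3 + 6/5) = 63/5; numerator = -4(25/22) = -50/11; a_3 = (-50/11)/(63/5) = -250/693
  n = 4: D(4) = 4(4 + 6/5) = 104/5; numerator = -4(-250/693) = 1000/693; a_4 = (1000/693)/(104/5) = 625/9009

r = 1/5; a_0 = 1; a_1 = -20/11; a_2 = 25/22; a_3 = -250/693; a_4 = 625/9009


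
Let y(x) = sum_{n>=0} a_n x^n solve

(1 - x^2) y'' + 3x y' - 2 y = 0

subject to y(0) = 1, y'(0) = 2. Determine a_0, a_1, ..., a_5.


Ansatz: y(x) = sum_{n>=0} a_n x^n, so y'(x) = sum_{n>=1} n a_n x^(n-1) and y''(x) = sum_{n>=2} n(n-1) a_n x^(n-2).
Substitute into P(x) y'' + Q(x) y' + R(x) y = 0 with P(x) = 1 - x^2, Q(x) = 3x, R(x) = -2, and match powers of x.
Initial conditions: a_0 = 1, a_1 = 2.
Setting the coefficient of each power of x to zero and solving order by order (substituting the coefficients already found):
  x^0: 2 a_2 - 2 a_0 = 0  ->  2 a_2 = 2 a_0 = 2  ->  a_2 = 1
  x^1: 6 a_3 + a_1 = 0  ->  6 a_3 = -a_1 = -2  ->  a_3 = -1/3
  x^2: 12 a_4 + 2 a_2 = 0  ->  12 a_4 = -2 a_2 = -2  ->  a_4 = -1/6
  x^3: 20 a_5 + a_3 = 0  ->  20 a_5 = -a_3 = 1/3  ->  a_5 = 1/60
Truncated series: y(x) = 1 + 2 x + x^2 - (1/3) x^3 - (1/6) x^4 + (1/60) x^5 + O(x^6).

a_0 = 1; a_1 = 2; a_2 = 1; a_3 = -1/3; a_4 = -1/6; a_5 = 1/60


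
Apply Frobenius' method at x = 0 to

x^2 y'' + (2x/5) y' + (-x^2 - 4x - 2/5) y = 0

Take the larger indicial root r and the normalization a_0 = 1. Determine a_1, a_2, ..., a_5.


Write in Frobenius form y'' + (p(x)/x) y' + (q(x)/x^2) y = 0:
  p(x) = 2/5,  q(x) = -x^2 - 4x - 2/5.
Indicial equation: r(r-1) + (2/5) r + (-2/5) = 0 -> roots r_1 = 1, r_2 = -2/5.
Take r = r_1 = 1. Let y(x) = x^r sum_{n>=0} a_n x^n with a_0 = 1.
Substitute y = x^r sum a_n x^n and match x^{r+n}. The recurrence is
  D(n) a_n - 4 a_{n-1} - 1 a_{n-2} = 0,  where D(n) = (r+n)(r+n-1) + (2/5)(r+n) + (-2/5).
  a_n = [4 a_{n-1} + 1 a_{n-2}] / D(n).
Since the indicial polynomial factors as (r - r_1)(r - r_2), D(n) = (r_1 + n - r_1)(r_1 + n - r_2) = n(n + 7/5).
Evaluating step by step (a_0 = 1):
  n = 1: D(1) = 1(1 + 7/5) = 12/5; numerator = 4(1) = 4; a_1 = (4)/(12/5) = 5/3
  n = 2: D(2) = 2(2 + 7/5) = 34/5; numerator = 4(5/3) + 1(1) = 23/3; a_2 = (23/3)/(34/5) = 115/102
  n = 3: D(3) = 3(3 + 7/5) = 66/5; numerator = 4(115/102) + 1(5/3) = 105/17; a_3 = (105/17)/(66/5) = 175/374
  n = 4: D(4) = 4(4 + 7/5) = 108/5; numerator = 4(175/374) + 1(115/102) = 3365/1122; a_4 = (3365/1122)/(108/5) = 16825/121176
  n = 5: D(5) = 5(5 + 7/5) = 32; numerator = 4(16825/121176) + 1(175/374) = 15500/15147; a_5 = (15500/15147)/(32) = 3875/121176

r = 1; a_0 = 1; a_1 = 5/3; a_2 = 115/102; a_3 = 175/374; a_4 = 16825/121176; a_5 = 3875/121176


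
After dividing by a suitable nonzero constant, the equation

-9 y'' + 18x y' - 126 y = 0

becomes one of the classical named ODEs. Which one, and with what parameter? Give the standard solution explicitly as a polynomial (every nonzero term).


All three coefficients share the factor -9; dividing through by -9 gives  y'' - 2x y' + 14 y = 0.
This matches the Hermite equation y'' - 2x y' + 2n y = 0 with 2n = 14, so n = 7; the polynomial solution is H_7(x).
With y = sum_k a_k x^k, matching x^k gives (k+2)(k+1) a_{k+2} = 2(k - n) a_k = 2(k - 7) a_k. The right side vanishes at k = 7, so the series with the parity of 7 terminates at degree 7.
Standard normalization: leading coefficient of H_n is 2^n, so a_7 = 2^7 = 128. Work downward with a_k = (k+1)(k+2) a_{k+2} / (2(k - n)):
  a_5 = (6)(7)(128) / (2(5 - 7)) = 5376/(-4) = -1344
  a_3 = (4)(5)(-1344) / (2(3 - 7)) = -26880/(-8) = 3360
  a_1 = (2)(3)(3360) / (2(1 - 7)) = 20160/(-12) = -1680
Hence H_7(x) = 128 x^7 - 1344 x^5 + 3360 x^3 - 1680 x.

H_7(x); series = 128 x^7 - 1344 x^5 + 3360 x^3 - 1680 x


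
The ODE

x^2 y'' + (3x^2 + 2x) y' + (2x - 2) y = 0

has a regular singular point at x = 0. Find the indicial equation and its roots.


Divide by x^2 to reach normal form y'' + P_1(x) y' + P_2(x) y = 0 with P_1(x) = 3 + 2/x and P_2(x) = 2/x - 2/x^2.
x = 0 is a singular point because the y'-coefficient 3 + 2/x has a pole at x = 0 and the y-coefficient 2/x - 2/x^2 has a pole at x = 0.
It is a regular singular point because x P_1(x) = p(x) = 3x + 2 and x^2 P_2(x) = q(x) = 2x - 2 are polynomials, hence analytic at x = 0.
p(0) = 2,  q(0) = -2.
Indicial equation: r(r-1) + p(0) r + q(0) = 0, i.e. r^2 + (p(0) - 1) r + q(0) = 0, i.e. r^2 + 1 r - 2 = 0.
Discriminant: (1)^2 - 4(-2) = 9, so r = (-1 ± 3)/2.
Solving: r_1 = 1, r_2 = -2.

indicial: r^2 + 1 r - 2 = 0; roots r_1 = 1, r_2 = -2


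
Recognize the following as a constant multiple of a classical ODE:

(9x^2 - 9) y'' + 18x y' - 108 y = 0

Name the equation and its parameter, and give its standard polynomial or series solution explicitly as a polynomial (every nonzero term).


All three coefficients share the factor -9; dividing through by -9 gives  (1 - x^2) y'' - 2x y' + 12 y = 0.
This matches the Legendre equation (1 - x^2) y'' - 2x y' + n(n+1) y = 0 (note the -2x y' term) with n(n+1) = 12, so n = 3; the polynomial solution is P_3(x).
With y = sum_k a_k x^k, matching x^k gives (k+2)(k+1) a_{k+2} = [k(k+1) - n(n+1)] a_k = (k - 3)(k + 4) a_k. The right side vanishes at k = 3, so the series with the parity of 3 terminates at degree 3.
Standard normalization (P_n(1) = 1): leading coefficient (2n)!/(2^n (n!)^2) = 720/(8*36) = 5/2, so a_3 = 5/2. Work downward with a_k = (k+1)(k+2) a_{k+2} / ((k - 3)(k + 4)):
  a_1 = (2)(3)(5/2) / ((1 - 3)(1 + 4)) = 15/(-10) = -3/2
Hence P_3(x) = 5 x^3/2 - 3 x/2.

P_3(x); series = 5 x^3/2 - 3 x/2


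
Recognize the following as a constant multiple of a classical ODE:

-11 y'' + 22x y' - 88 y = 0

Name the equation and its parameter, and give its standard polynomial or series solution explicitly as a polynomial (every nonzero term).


All three coefficients share the factor -11; dividing through by -11 gives  y'' - 2x y' + 8 y = 0.
This matches the Hermite equation y'' - 2x y' + 2n y = 0 with 2n = 8, so n = 4; the polynomial solution is H_4(x).
With y = sum_k a_k x^k, matching x^k gives (k+2)(k+1) a_{k+2} = 2(k - n) a_k = 2(k - 4) a_k. The right side vanishes at k = 4, so the series with the parity of 4 terminates at degree 4.
Standard normalization: leading coefficient of H_n is 2^n, so a_4 = 2^4 = 16. Work downward with a_k = (k+1)(k+2) a_{k+2} / (2(k - n)):
  a_2 = (3)(4)(16) / (2(2 - 4)) = 192/(-4) = -48
  a_0 = (1)(2)(-48) / (2(0 - 4)) = -96/(-8) = 12
Hence H_4(x) = 16 x^4 - 48 x^2 + 12.

H_4(x); series = 16 x^4 - 48 x^2 + 12


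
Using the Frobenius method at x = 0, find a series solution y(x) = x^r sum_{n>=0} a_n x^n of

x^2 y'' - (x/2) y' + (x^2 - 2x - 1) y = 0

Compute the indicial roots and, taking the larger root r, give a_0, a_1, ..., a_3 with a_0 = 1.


Write in Frobenius form y'' + (p(x)/x) y' + (q(x)/x^2) y = 0:
  p(x) = -1/2,  q(x) = x^2 - 2x - 1.
Indicial equation: r(r-1) + (-1/2) r + (-1) = 0 -> roots r_1 = 2, r_2 = -1/2.
Take r = r_1 = 2. Let y(x) = x^r sum_{n>=0} a_n x^n with a_0 = 1.
Substitute y = x^r sum a_n x^n and match x^{r+n}. The recurrence is
  D(n) a_n - 2 a_{n-1} + 1 a_{n-2} = 0,  where D(n) = (r+n)(r+n-1) + (-1/2)(r+n) + (-1).
  a_n = [2 a_{n-1} - 1 a_{n-2}] / D(n).
Since the indicial polynomial factors as (r - r_1)(r - r_2), D(n) = (r_1 + n - r_1)(r_1 + n - r_2) = n(n + 5/2).
Evaluating step by step (a_0 = 1):
  n = 1: D(1) = 1(1 + 5/2) = 7/2; numerator = 2(1) = 2; a_1 = (2)/(7/2) = 4/7
  n = 2: D(2) = 2(2 + 5/2) = 9; numerator = 2(4/7) - 1(1) = 1/7; a_2 = (1/7)/(9) = 1/63
  n = 3: D(3) = 3(3 + 5/2) = 33/2; numerator = 2(1/63) - 1(4/7) = -34/63; a_3 = (-34/63)/(33/2) = -68/2079

r = 2; a_0 = 1; a_1 = 4/7; a_2 = 1/63; a_3 = -68/2079


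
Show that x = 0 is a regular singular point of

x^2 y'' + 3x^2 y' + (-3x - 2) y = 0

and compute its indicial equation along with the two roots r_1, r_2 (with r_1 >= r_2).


Divide by x^2 to reach normal form y'' + P_1(x) y' + P_2(x) y = 0 with P_1(x) = 3 and P_2(x) = -3/x - 2/x^2.
x = 0 is a singular point because the y-coefficient -3/x - 2/x^2 has a pole at x = 0.
It is a regular singular point because x P_1(x) = p(x) = 3x and x^2 P_2(x) = q(x) = -3x - 2 are polynomials, hence analytic at x = 0.
p(0) = 0,  q(0) = -2.
Indicial equation: r(r-1) + p(0) r + q(0) = 0, i.e. r^2 + (p(0) - 1) r + q(0) = 0, i.e. r^2 - 1 r - 2 = 0.
Discriminant: (-1)^2 - 4(-2) = 9, so r = (1 ± 3)/2.
Solving: r_1 = 2, r_2 = -1.

indicial: r^2 - 1 r - 2 = 0; roots r_1 = 2, r_2 = -1


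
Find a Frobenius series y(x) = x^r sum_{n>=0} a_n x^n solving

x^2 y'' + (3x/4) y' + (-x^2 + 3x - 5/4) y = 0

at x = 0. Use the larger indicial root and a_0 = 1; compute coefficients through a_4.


Write in Frobenius form y'' + (p(x)/x) y' + (q(x)/x^2) y = 0:
  p(x) = 3/4,  q(x) = -x^2 + 3x - 5/4.
Indicial equation: r(r-1) + (3/4) r + (-5/4) = 0 -> roots r_1 = 5/4, r_2 = -1.
Take r = r_1 = 5/4. Let y(x) = x^r sum_{n>=0} a_n x^n with a_0 = 1.
Substitute y = x^r sum a_n x^n and match x^{r+n}. The recurrence is
  D(n) a_n + 3 a_{n-1} - 1 a_{n-2} = 0,  where D(n) = (r+n)(r+n-1) + (3/4)(r+n) + (-5/4).
  a_n = [-3 a_{n-1} + 1 a_{n-2}] / D(n).
Since the indicial polynomial factors as (r - r_1)(r - r_2), D(n) = (r_1 + n - r_1)(r_1 + n - r_2) = n(n + 9/4).
Evaluating step by step (a_0 = 1):
  n = 1: D(1) = 1(1 + 9/4) = 13/4; numerator = -3(1) = -3; a_1 = (-3)/(13/4) = -12/13
  n = 2: D(2) = 2(2 + 9/4) = 17/2; numerator = -3(-12/13) + 1(1) = 49/13; a_2 = (49/13)/(17/2) = 98/221
  n = 3: D(3) = 3(3 + 9/4) = 63/4; numerator = -3(98/221) + 1(-12/13) = -498/221; a_3 = (-498/221)/(63/4) = -664/4641
  n = 4: D(4) = 4(4 + 9/4) = 25; numerator = -3(-664/4641) + 1(98/221) = 1350/1547; a_4 = (1350/1547)/(25) = 54/1547

r = 5/4; a_0 = 1; a_1 = -12/13; a_2 = 98/221; a_3 = -664/4641; a_4 = 54/1547


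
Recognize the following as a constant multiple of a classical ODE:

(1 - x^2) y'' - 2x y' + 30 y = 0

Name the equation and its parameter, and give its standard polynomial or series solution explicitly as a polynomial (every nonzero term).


The equation is already in a standard form:  (1 - x^2) y'' - 2x y' + 30 y = 0.
This matches the Legendre equation (1 - x^2) y'' - 2x y' + n(n+1) y = 0 (note the -2x y' term) with n(n+1) = 30, so n = 5; the polynomial solution is P_5(x).
With y = sum_k a_k x^k, matching x^k gives (k+2)(k+1) a_{k+2} = [k(k+1) - n(n+1)] a_k = (k - 5)(k + 6) a_k. The right side vanishes at k = 5, so the series with the parity of 5 terminates at degree 5.
Standard normalization (P_n(1) = 1): leading coefficient (2n)!/(2^n (n!)^2) = 3628800/(32*14400) = 63/8, so a_5 = 63/8. Work downward with a_k = (k+1)(k+2) a_{k+2} / ((k - 5)(k + 6)):
  a_3 = (4)(5)(63/8) / ((3 - 5)(3 + 6)) = (315/2)/(-18) = -35/4
  a_1 = (2)(3)(-35/4) / ((1 - 5)(1 + 6)) = (-105/2)/(-28) = 15/8
Hence P_5(x) = 63 x^5/8 - 35 x^3/4 + 15 x/8.

P_5(x); series = 63 x^5/8 - 35 x^3/4 + 15 x/8


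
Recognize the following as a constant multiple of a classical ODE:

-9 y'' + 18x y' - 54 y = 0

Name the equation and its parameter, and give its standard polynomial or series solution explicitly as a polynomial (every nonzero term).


All three coefficients share the factor -9; dividing through by -9 gives  y'' - 2x y' + 6 y = 0.
This matches the Hermite equation y'' - 2x y' + 2n y = 0 with 2n = 6, so n = 3; the polynomial solution is H_3(x).
With y = sum_k a_k x^k, matching x^k gives (k+2)(k+1) a_{k+2} = 2(k - n) a_k = 2(k - 3) a_k. The right side vanishes at k = 3, so the series with the parity of 3 terminates at degree 3.
Standard normalization: leading coefficient of H_n is 2^n, so a_3 = 2^3 = 8. Work downward with a_k = (k+1)(k+2) a_{k+2} / (2(k - n)):
  a_1 = (2)(3)(8) / (2(1 - 3)) = 48/(-4) = -12
Hence H_3(x) = 8 x^3 - 12 x.

H_3(x); series = 8 x^3 - 12 x


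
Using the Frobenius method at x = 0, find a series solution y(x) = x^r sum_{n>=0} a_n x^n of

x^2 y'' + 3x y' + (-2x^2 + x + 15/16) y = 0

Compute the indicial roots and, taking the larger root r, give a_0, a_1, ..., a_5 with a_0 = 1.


Write in Frobenius form y'' + (p(x)/x) y' + (q(x)/x^2) y = 0:
  p(x) = 3,  q(x) = -2x^2 + x + 15/16.
Indicial equation: r(r-1) + (3) r + (15/16) = 0 -> roots r_1 = -3/4, r_2 = -5/4.
Take r = r_1 = -3/4. Let y(x) = x^r sum_{n>=0} a_n x^n with a_0 = 1.
Substitute y = x^r sum a_n x^n and match x^{r+n}. The recurrence is
  D(n) a_n + 1 a_{n-1} - 2 a_{n-2} = 0,  where D(n) = (r+n)(r+n-1) + (3)(r+n) + (15/16).
  a_n = [-1 a_{n-1} + 2 a_{n-2}] / D(n).
Since the indicial polynomial factors as (r - r_1)(r - r_2), D(n) = (r_1 + n - r_1)(r_1 + n - r_2) = n(n + 1/2).
Evaluating step by step (a_0 = 1):
  n = 1: D(1) = 1(1 + 1/2) = 3/2; numerator = -1(1) = -1; a_1 = (-1)/(3/2) = -2/3
  n = 2: D(2) = 2(2 + 1/2) = 5; numerator = -1(-2/3) + 2(1) = 8/3; a_2 = (8/3)/(5) = 8/15
  n = 3: D(3) = 3(3 + 1/2) = 21/2; numerator = -1(8/15) + 2(-2/3) = -28/15; a_3 = (-28/15)/(21/2) = -8/45
  n = 4: D(4) = 4(4 + 1/2) = 18; numerator = -1(-8/45) + 2(8/15) = 56/45; a_4 = (56/45)/(18) = 28/405
  n = 5: D(5) = 5(5 + 1/2) = 55/2; numerator = -1(28/405) + 2(-8/45) = -172/405; a_5 = (-172/405)/(55/2) = -344/22275

r = -3/4; a_0 = 1; a_1 = -2/3; a_2 = 8/15; a_3 = -8/45; a_4 = 28/405; a_5 = -344/22275


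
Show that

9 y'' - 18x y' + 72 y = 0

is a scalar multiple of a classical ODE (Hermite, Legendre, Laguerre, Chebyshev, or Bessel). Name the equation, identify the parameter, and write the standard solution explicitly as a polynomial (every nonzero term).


All three coefficients share the factor 9; dividing through by 9 gives  y'' - 2x y' + 8 y = 0.
This matches the Hermite equation y'' - 2x y' + 2n y = 0 with 2n = 8, so n = 4; the polynomial solution is H_4(x).
With y = sum_k a_k x^k, matching x^k gives (k+2)(k+1) a_{k+2} = 2(k - n) a_k = 2(k - 4) a_k. The right side vanishes at k = 4, so the series with the parity of 4 terminates at degree 4.
Standard normalization: leading coefficient of H_n is 2^n, so a_4 = 2^4 = 16. Work downward with a_k = (k+1)(k+2) a_{k+2} / (2(k - n)):
  a_2 = (3)(4)(16) / (2(2 - 4)) = 192/(-4) = -48
  a_0 = (1)(2)(-48) / (2(0 - 4)) = -96/(-8) = 12
Hence H_4(x) = 16 x^4 - 48 x^2 + 12.

H_4(x); series = 16 x^4 - 48 x^2 + 12


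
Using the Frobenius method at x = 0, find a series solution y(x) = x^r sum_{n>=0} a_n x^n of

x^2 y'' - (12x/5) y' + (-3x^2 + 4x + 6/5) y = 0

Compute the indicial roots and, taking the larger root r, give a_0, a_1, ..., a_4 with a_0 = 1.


Write in Frobenius form y'' + (p(x)/x) y' + (q(x)/x^2) y = 0:
  p(x) = -12/5,  q(x) = -3x^2 + 4x + 6/5.
Indicial equation: r(r-1) + (-12/5) r + (6/5) = 0 -> roots r_1 = 3, r_2 = 2/5.
Take r = r_1 = 3. Let y(x) = x^r sum_{n>=0} a_n x^n with a_0 = 1.
Substitute y = x^r sum a_n x^n and match x^{r+n}. The recurrence is
  D(n) a_n + 4 a_{n-1} - 3 a_{n-2} = 0,  where D(n) = (r+n)(r+n-1) + (-12/5)(r+n) + (6/5).
  a_n = [-4 a_{n-1} + 3 a_{n-2}] / D(n).
Since the indicial polynomial factors as (r - r_1)(r - r_2), D(n) = (r_1 + n - r_1)(r_1 + n - r_2) = n(n + 13/5).
Evaluating step by step (a_0 = 1):
  n = 1: D(1) = 1(1 + 13/5) = 18/5; numerator = -4(1) = -4; a_1 = (-4)/(18/5) = -10/9
  n = 2: D(2) = 2(2 + 13/5) = 46/5; numerator = -4(-10/9) + 3(1) = 67/9; a_2 = (67/9)/(46/5) = 335/414
  n = 3: D(3) = 3(3 + 13/5) = 84/5; numerator = -4(335/414) + 3(-10/9) = -1360/207; a_3 = (-1360/207)/(84/5) = -1700/4347
  n = 4: D(4) = 4(4 + 13/5) = 132/5; numerator = -4(-1700/4347) + 3(335/414) = 34705/8694; a_4 = (34705/8694)/(132/5) = 15775/104328

r = 3; a_0 = 1; a_1 = -10/9; a_2 = 335/414; a_3 = -1700/4347; a_4 = 15775/104328


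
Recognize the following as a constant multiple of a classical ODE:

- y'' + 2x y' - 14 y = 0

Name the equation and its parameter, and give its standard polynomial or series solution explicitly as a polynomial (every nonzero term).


All three coefficients share the factor -1; dividing through by -1 gives  y'' - 2x y' + 14 y = 0.
This matches the Hermite equation y'' - 2x y' + 2n y = 0 with 2n = 14, so n = 7; the polynomial solution is H_7(x).
With y = sum_k a_k x^k, matching x^k gives (k+2)(k+1) a_{k+2} = 2(k - n) a_k = 2(k - 7) a_k. The right side vanishes at k = 7, so the series with the parity of 7 terminates at degree 7.
Standard normalization: leading coefficient of H_n is 2^n, so a_7 = 2^7 = 128. Work downward with a_k = (k+1)(k+2) a_{k+2} / (2(k - n)):
  a_5 = (6)(7)(128) / (2(5 - 7)) = 5376/(-4) = -1344
  a_3 = (4)(5)(-1344) / (2(3 - 7)) = -26880/(-8) = 3360
  a_1 = (2)(3)(3360) / (2(1 - 7)) = 20160/(-12) = -1680
Hence H_7(x) = 128 x^7 - 1344 x^5 + 3360 x^3 - 1680 x.

H_7(x); series = 128 x^7 - 1344 x^5 + 3360 x^3 - 1680 x


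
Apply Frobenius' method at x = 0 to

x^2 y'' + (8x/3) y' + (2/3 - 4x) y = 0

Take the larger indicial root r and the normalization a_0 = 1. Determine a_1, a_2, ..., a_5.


Write in Frobenius form y'' + (p(x)/x) y' + (q(x)/x^2) y = 0:
  p(x) = 8/3,  q(x) = 2/3 - 4x.
Indicial equation: r(r-1) + (8/3) r + (2/3) = 0 -> roots r_1 = -2/3, r_2 = -1.
Take r = r_1 = -2/3. Let y(x) = x^r sum_{n>=0} a_n x^n with a_0 = 1.
Substitute y = x^r sum a_n x^n and match x^{r+n}. The recurrence is
  D(n) a_n - 4 a_{n-1} = 0,  where D(n) = (r+n)(r+n-1) + (8/3)(r+n) + (2/3).
  a_n = 4 / D(n) * a_{n-1}.
Since the indicial polynomial factors as (r - r_1)(r - r_2), D(n) = (r_1 + n - r_1)(r_1 + n - r_2) = n(n + 1/3).
Evaluating step by step (a_0 = 1):
  n = 1: D(1) = 1(1 + 1/3) = 4/3; numerator = 4(1) = 4; a_1 = (4)/(4/3) = 3
  n = 2: D(2) = 2(2 + 1/3) = 14/3; numerator = 4(3) = 12; a_2 = (12)/(14/3) = 18/7
  n = 3: D(3) = 3(3 + 1/3) = 10; numerator = 4(18/7) = 72/7; a_3 = (72/7)/(10) = 36/35
  n = 4: D(4) = 4(4 + 1/3) = 52/3; numerator = 4(36/35) = 144/35; a_4 = (144/35)/(52/3) = 108/455
  n = 5: D(5) = 5(5 + 1/3) = 80/3; numerator = 4(108/455) = 432/455; a_5 = (432/455)/(80/3) = 81/2275

r = -2/3; a_0 = 1; a_1 = 3; a_2 = 18/7; a_3 = 36/35; a_4 = 108/455; a_5 = 81/2275


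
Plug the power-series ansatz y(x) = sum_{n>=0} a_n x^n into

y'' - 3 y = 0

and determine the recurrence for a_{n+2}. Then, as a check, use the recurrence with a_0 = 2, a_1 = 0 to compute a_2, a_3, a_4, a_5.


Substitute y = sum_n a_n x^n into y'' + (const) y = 0.
y''(x) = sum_{n>=0} (n+2)(n+1) a_{n+2} x^n.
The ODE becomes sum_n [(n+2)(n+1) a_{n+2} - 3 a_n] x^n = 0.
Setting each coefficient to zero gives the recurrence:
  (n+2)(n+1) a_{n+2} - 3 a_n = 0,
  a_{n+2} = 3 / ((n+1)(n+2)) a_n.

Check with a_0 = 2, a_1 = 0 (apply the recurrence for n = 0, 1, 2, 3): a_0 = 2, a_1 = 0, a_2 = 3, a_3 = 0, a_4 = 3/4, a_5 = 0.

a_{n+2} = 3/((n+1)(n+2)) * a_n; check: a_0 = 2, a_1 = 0, a_2 = 3, a_3 = 0, a_4 = 3/4, a_5 = 0


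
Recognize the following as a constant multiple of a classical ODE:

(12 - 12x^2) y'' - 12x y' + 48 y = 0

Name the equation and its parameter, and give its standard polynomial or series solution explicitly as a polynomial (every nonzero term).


All three coefficients share the factor 12; dividing through by 12 gives  (1 - x^2) y'' - x y' + 4 y = 0.
This matches the Chebyshev equation (1 - x^2) y'' - x y' + n^2 y = 0 (note the -x y' term, not -2x y') with n^2 = 4, so n = 2; the polynomial solution is T_2(x).
With y = sum_k a_k x^k, matching x^k gives (k+2)(k+1) a_{k+2} = (k^2 - n^2) a_k = (k - 2)(k + 2) a_k. The right side vanishes at k = 2, so the series with the parity of 2 terminates at degree 2.
Standard normalization: leading coefficient of T_n is 2^(n-1), so a_2 = 2^1 = 2. Work downward with a_k = (k+1)(k+2) a_{k+2} / ((k - 2)(k + 2)):
  a_0 = (1)(2)(2) / ((0 - 2)(0 + 2)) = 4/(-4) = -1
Hence T_2(x) = 2 x^2 - 1.

T_2(x); series = 2 x^2 - 1


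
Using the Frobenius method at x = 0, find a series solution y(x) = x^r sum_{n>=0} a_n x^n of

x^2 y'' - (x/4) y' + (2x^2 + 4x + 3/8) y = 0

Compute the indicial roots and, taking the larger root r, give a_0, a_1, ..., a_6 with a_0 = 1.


Write in Frobenius form y'' + (p(x)/x) y' + (q(x)/x^2) y = 0:
  p(x) = -1/4,  q(x) = 2x^2 + 4x + 3/8.
Indicial equation: r(r-1) + (-1/4) r + (3/8) = 0 -> roots r_1 = 3/4, r_2 = 1/2.
Take r = r_1 = 3/4. Let y(x) = x^r sum_{n>=0} a_n x^n with a_0 = 1.
Substitute y = x^r sum a_n x^n and match x^{r+n}. The recurrence is
  D(n) a_n + 4 a_{n-1} + 2 a_{n-2} = 0,  where D(n) = (r+n)(r+n-1) + (-1/4)(r+n) + (3/8).
  a_n = [-4 a_{n-1} - 2 a_{n-2}] / D(n).
Since the indicial polynomial factors as (r - r_1)(r - r_2), D(n) = (r_1 + n - r_1)(r_1 + n - r_2) = n(n + 1/4).
Evaluating step by step (a_0 = 1):
  n = 1: D(1) = 1(1 + 1/4) = 5/4; numerator = -4(1) = -4; a_1 = (-4)/(5/4) = -16/5
  n = 2: D(2) = 2(2 + 1/4) = 9/2; numerator = -4(-16/5) - 2(1) = 54/5; a_2 = (54/5)/(9/2) = 12/5
  n = 3: D(3) = 3(3 + 1/4) = 39/4; numerator = -4(12/5) - 2(-16/5) = -16/5; a_3 = (-16/5)/(39/4) = -64/195
  n = 4: D(4) = 4(4 + 1/4) = 17; numerator = -4(-64/195) - 2(12/5) = -136/39; a_4 = (-136/39)/(17) = -8/39
  n = 5: D(5) = 5(5 + 1/4) = 105/4; numerator = -4(-8/39) - 2(-64/195) = 96/65; a_5 = (96/65)/(105/4) = 128/2275
  n = 6: D(6) = 6(6 + 1/4) = 75/2; numerator = -4(128/2275) - 2(-8/39) = 1264/6825; a_6 = (1264/6825)/(75/2) = 2528/511875

r = 3/4; a_0 = 1; a_1 = -16/5; a_2 = 12/5; a_3 = -64/195; a_4 = -8/39; a_5 = 128/2275; a_6 = 2528/511875


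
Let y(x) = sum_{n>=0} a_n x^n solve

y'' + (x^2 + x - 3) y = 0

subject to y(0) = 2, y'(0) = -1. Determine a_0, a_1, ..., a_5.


Ansatz: y(x) = sum_{n>=0} a_n x^n, so y'(x) = sum_{n>=1} n a_n x^(n-1) and y''(x) = sum_{n>=2} n(n-1) a_n x^(n-2).
Substitute into P(x) y'' + Q(x) y' + R(x) y = 0 with P(x) = 1, Q(x) = 0, R(x) = x^2 + x - 3, and match powers of x.
Initial conditions: a_0 = 2, a_1 = -1.
Setting the coefficient of each power of x to zero and solving order by order (substituting the coefficients already found):
  x^0: 2 a_2 - 3 a_0 = 0  ->  2 a_2 = 3 a_0 = 6  ->  a_2 = 3
  x^1: 6 a_3 - 3 a_1 + a_0 = 0  ->  6 a_3 = 3 a_1 - a_0 = -5  ->  a_3 = -5/6
  x^2: 12 a_4 - 3 a_2 + a_1 + a_0 = 0  ->  12 a_4 = 3 a_2 - a_1 - a_0 = 8  ->  a_4 = 2/3
  x^3: 20 a_5 - 3 a_3 + a_2 + a_1 = 0  ->  20 a_5 = 3 a_3 - a_2 - a_1 = -9/2  ->  a_5 = -9/40
Truncated series: y(x) = 2 - x + 3 x^2 - (5/6) x^3 + (2/3) x^4 - (9/40) x^5 + O(x^6).

a_0 = 2; a_1 = -1; a_2 = 3; a_3 = -5/6; a_4 = 2/3; a_5 = -9/40


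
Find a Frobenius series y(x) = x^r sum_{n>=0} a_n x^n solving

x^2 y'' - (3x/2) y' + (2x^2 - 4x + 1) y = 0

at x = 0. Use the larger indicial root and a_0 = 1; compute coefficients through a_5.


Write in Frobenius form y'' + (p(x)/x) y' + (q(x)/x^2) y = 0:
  p(x) = -3/2,  q(x) = 2x^2 - 4x + 1.
Indicial equation: r(r-1) + (-3/2) r + (1) = 0 -> roots r_1 = 2, r_2 = 1/2.
Take r = r_1 = 2. Let y(x) = x^r sum_{n>=0} a_n x^n with a_0 = 1.
Substitute y = x^r sum a_n x^n and match x^{r+n}. The recurrence is
  D(n) a_n - 4 a_{n-1} + 2 a_{n-2} = 0,  where D(n) = (r+n)(r+n-1) + (-3/2)(r+n) + (1).
  a_n = [4 a_{n-1} - 2 a_{n-2}] / D(n).
Since the indicial polynomial factors as (r - r_1)(r - r_2), D(n) = (r_1 + n - r_1)(r_1 + n - r_2) = n(n + 3/2).
Evaluating step by step (a_0 = 1):
  n = 1: D(1) = 1(1 + 3/2) = 5/2; numerator = 4(1) = 4; a_1 = (4)/(5/2) = 8/5
  n = 2: D(2) = 2(2 + 3/2) = 7; numerator = 4(8/5) - 2(1) = 22/5; a_2 = (22/5)/(7) = 22/35
  n = 3: D(3) = 3(3 + 3/2) = 27/2; numerator = 4(22/35) - 2(8/5) = -24/35; a_3 = (-24/35)/(27/2) = -16/315
  n = 4: D(4) = 4(4 + 3/2) = 22; numerator = 4(-16/315) - 2(22/35) = -92/63; a_4 = (-92/63)/(22) = -46/693
  n = 5: D(5) = 5(5 + 3/2) = 65/2; numerator = 4(-46/693) - 2(-16/315) = -568/3465; a_5 = (-568/3465)/(65/2) = -1136/225225

r = 2; a_0 = 1; a_1 = 8/5; a_2 = 22/35; a_3 = -16/315; a_4 = -46/693; a_5 = -1136/225225


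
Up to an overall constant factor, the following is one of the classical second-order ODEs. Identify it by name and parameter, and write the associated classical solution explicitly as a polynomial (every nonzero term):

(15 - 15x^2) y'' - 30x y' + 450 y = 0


All three coefficients share the factor 15; dividing through by 15 gives  (1 - x^2) y'' - 2x y' + 30 y = 0.
This matches the Legendre equation (1 - x^2) y'' - 2x y' + n(n+1) y = 0 (note the -2x y' term) with n(n+1) = 30, so n = 5; the polynomial solution is P_5(x).
With y = sum_k a_k x^k, matching x^k gives (k+2)(k+1) a_{k+2} = [k(k+1) - n(n+1)] a_k = (k - 5)(k + 6) a_k. The right side vanishes at k = 5, so the series with the parity of 5 terminates at degree 5.
Standard normalization (P_n(1) = 1): leading coefficient (2n)!/(2^n (n!)^2) = 3628800/(32*14400) = 63/8, so a_5 = 63/8. Work downward with a_k = (k+1)(k+2) a_{k+2} / ((k - 5)(k + 6)):
  a_3 = (4)(5)(63/8) / ((3 - 5)(3 + 6)) = (315/2)/(-18) = -35/4
  a_1 = (2)(3)(-35/4) / ((1 - 5)(1 + 6)) = (-105/2)/(-28) = 15/8
Hence P_5(x) = 63 x^5/8 - 35 x^3/4 + 15 x/8.

P_5(x); series = 63 x^5/8 - 35 x^3/4 + 15 x/8
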